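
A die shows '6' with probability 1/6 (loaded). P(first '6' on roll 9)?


Geometric: P(X=9) = (1-p)^(k-1)×p = (5/6)^8×1/6 = 390625/10077696

P(X=9) = 390625/10077696 ≈ 3.88%


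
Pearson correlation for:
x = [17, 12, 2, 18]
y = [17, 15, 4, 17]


n=4, Σx=49, Σy=53, Σxy=783, Σx²=761, Σy²=819
r = (4×783 - 49×53)/√((4×761 - 49²)(4×819 - 53²))
= 535/√(643×467) = 535/√300281 ≈ 535/547.9790 ≈ 0.9763

r ≈ 0.9763


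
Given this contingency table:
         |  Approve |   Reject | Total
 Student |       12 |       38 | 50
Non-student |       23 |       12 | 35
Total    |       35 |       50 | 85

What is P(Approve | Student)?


P(Approve | Student) = 12/(12+38) = 12/50 = 6/25

P(Approve|Student) = 6/25 ≈ 24.00%


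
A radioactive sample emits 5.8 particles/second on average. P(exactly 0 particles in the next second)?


Poisson(λ=5.8): P(X=0) = e^(-λ)×λ^k/k!
= e^(-5.8) × 5.8^0 / 0!
≈ 0.003027554745 × 1 / 1 ≈ 0.003028

P(X=0) ≈ 0.003028 ≈ 0.30%


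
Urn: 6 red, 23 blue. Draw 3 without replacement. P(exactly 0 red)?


Hypergeometric: C(6,0)×C(23,3)/C(29,3)
= 1×1771/3654 = 253/522

P(X=0) = 253/522 ≈ 48.47%


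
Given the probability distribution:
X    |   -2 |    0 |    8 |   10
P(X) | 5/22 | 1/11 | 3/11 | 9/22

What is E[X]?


E[X] = Σ x·P(X=x)
= (-2)×(5/22) + (0)×(1/11) + (8)×(3/11) + (10)×(9/22)
= 64/11

E[X] = 64/11


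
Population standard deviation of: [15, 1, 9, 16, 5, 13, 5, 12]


Mean = 76/8 = 19/2
  (15-19/2)²=121/4
  (1-19/2)²=289/4
  (9-19/2)²=1/4
  (16-19/2)²=169/4
  (5-19/2)²=81/4
  (13-19/2)²=49/4
  (5-19/2)²=81/4
  (12-19/2)²=25/4
Σ(x-μ)² = 204
σ² = 204/8 = 51/2

σ = √(51/2) ≈ 5.0498


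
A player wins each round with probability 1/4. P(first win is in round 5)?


Geometric: P(X=5) = (1-p)^(k-1)×p = (3/4)^4×1/4 = 81/1024

P(X=5) = 81/1024 ≈ 7.91%


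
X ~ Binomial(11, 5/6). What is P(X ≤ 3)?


P(X ≤ 3) = Σ P(X=i) for i=0..3
P(X=0) = 1/362797056
P(X=1) = 55/362797056
P(X=2) = 1375/362797056
P(X=3) = 6875/120932352
Sum = 919/15116544

P(X ≤ 3) = 919/15116544 ≈ 0.01%


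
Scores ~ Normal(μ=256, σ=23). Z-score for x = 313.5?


z = (x - μ)/σ = (313.5 - 256)/23 = 2.5

z = 2.5


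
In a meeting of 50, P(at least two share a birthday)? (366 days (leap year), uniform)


P(all different) = Π(366-i)/366 for i=0..49
= 0.029927
P(match) = 1 - 0.029927 = 0.970073

P ≈ 0.9701 ≈ 97.01%


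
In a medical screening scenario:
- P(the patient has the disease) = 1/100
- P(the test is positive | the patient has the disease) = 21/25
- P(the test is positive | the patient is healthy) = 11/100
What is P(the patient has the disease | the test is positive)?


Using Bayes' theorem:
P(A|B) = P(B|A)·P(A) / P(B)

P(the test is positive) = 21/25 × 1/100 + 11/100 × 99/100
= 21/2500 + 1089/10000 = 1173/10000

P(the patient has the disease|the test is positive) = (21/2500) / (1173/10000) = 28/391

P(the patient has the disease|the test is positive) = 28/391 ≈ 7.16%


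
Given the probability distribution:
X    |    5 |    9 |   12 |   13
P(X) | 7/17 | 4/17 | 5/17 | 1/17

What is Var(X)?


E[X] = 144/17
E[X²] = 1388/17
Var(X) = E[X²] - (E[X])² = 1388/17 - 20736/289 = 2860/289

Var(X) = 2860/289 ≈ 9.8962


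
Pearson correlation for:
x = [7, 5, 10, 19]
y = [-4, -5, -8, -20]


n=4, Σx=41, Σy=-37, Σxy=-513, Σx²=535, Σy²=505
r = (4×(-513) - 41×(-37))/√((4×535 - 41²)(4×505 - (-37)²))
= -535/√(459×651) = -535/√298809 ≈ -535/546.6342 ≈ -0.9787

r ≈ -0.9787


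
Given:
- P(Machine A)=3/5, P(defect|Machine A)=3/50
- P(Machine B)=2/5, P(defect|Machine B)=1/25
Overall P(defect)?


P(B) = Σ P(B|Aᵢ)×P(Aᵢ)
  3/50×3/5 = 9/250
  1/25×2/5 = 2/125
Sum = 13/250

P(defect) = 13/250 ≈ 5.20%


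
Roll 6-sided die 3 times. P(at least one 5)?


P(no 5)^3 = (5/6)^3 = 125/216
P(≥1) = 1 - 125/216 = 91/216

P = 91/216 ≈ 42.13%


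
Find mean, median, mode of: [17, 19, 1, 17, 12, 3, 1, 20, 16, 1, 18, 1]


Sorted: [1, 1, 1, 1, 3, 12, 16, 17, 17, 18, 19, 20]
Mean = 126/12 = 21/2
Median = 14
Freq: {17: 2, 19: 1, 1: 4, 12: 1, 3: 1, 20: 1, 16: 1, 18: 1}
Mode: [1]

Mean=21/2, Median=14, Mode=1


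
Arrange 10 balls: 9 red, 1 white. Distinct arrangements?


10!/(9!×1!) = 10

10


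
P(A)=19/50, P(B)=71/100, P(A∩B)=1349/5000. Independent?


P(A)×P(B) = 1349/5000
P(A∩B) = 1349/5000
Equal ✓ → Independent

Yes, independent


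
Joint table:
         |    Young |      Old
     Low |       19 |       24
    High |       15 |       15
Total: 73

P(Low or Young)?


P(Low∨Young) = P(Low) + P(Young) - P(Low∧Young)
= (43 + 34 - 19)/73 = 58/73

P = 58/73 ≈ 79.45%


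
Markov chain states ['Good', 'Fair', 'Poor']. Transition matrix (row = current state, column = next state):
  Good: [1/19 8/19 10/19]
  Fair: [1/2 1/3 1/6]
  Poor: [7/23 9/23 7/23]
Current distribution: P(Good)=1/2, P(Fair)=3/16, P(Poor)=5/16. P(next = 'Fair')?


P(next=Fair) = Σᵢ P(now=i)×P(i→Fair)
= 1/2×8/19 + 3/16×1/3 + 5/16×9/23
= 4/19 + 1/16 + 45/368 = 691/1748

P = 691/1748 ≈ 0.3953


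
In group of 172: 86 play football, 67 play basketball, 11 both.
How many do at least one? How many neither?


|A∪B| = 86+67-11 = 142
Neither = 172-142 = 30

At least one: 142; Neither: 30


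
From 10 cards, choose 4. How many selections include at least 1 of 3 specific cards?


Complement: C(10,4) - C(7,4) = 210 - 35 = 175

175


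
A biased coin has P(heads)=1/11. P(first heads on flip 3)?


Geometric: P(X=3) = (1-p)^(k-1)×p = (10/11)^2×1/11 = 100/1331

P(X=3) = 100/1331 ≈ 7.51%


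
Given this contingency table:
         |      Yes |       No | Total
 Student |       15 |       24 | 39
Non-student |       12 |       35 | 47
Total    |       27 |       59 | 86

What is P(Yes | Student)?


P(Yes | Student) = 15/(15+24) = 15/39 = 5/13

P(Yes|Student) = 5/13 ≈ 38.46%


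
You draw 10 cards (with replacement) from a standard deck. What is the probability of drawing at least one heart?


P(not a heart) = 39/52 = 3/4
P(none in 10 draws) = (3/4)^10 = 59049/1048576
P(≥1 heart) = 1 - 59049/1048576 = 989527/1048576

P = 989527/1048576 ≈ 94.37%


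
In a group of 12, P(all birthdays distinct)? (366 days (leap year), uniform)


P(all different) = Π(366-i)/366 for i=0..11
= (366/366)×(365/366)×...×(355/366)
= 0.833396

P ≈ 0.8334 ≈ 83.34%


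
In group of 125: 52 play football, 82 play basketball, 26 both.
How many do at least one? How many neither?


|A∪B| = 52+82-26 = 108
Neither = 125-108 = 17

At least one: 108; Neither: 17


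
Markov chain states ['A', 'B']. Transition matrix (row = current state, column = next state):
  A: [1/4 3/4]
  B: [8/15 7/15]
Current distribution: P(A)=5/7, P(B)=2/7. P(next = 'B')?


P(next=B) = Σᵢ P(now=i)×P(i→B)
= 5/7×3/4 + 2/7×7/15
= 15/28 + 2/15 = 281/420

P = 281/420 ≈ 0.6690


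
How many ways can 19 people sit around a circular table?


Circular arrangements of 19 distinct objects: fix one position to break rotational symmetry.
(n-1)! = 18! = 6402373705728000

6402373705728000


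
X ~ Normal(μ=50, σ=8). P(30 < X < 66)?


z₁=(30-50)/8=-2.5, z₂=(66-50)/8=2.0
P = Φ(2.0) - Φ(-2.5) = 0.977250 - 0.006210 = 0.971040 ≈ 0.9710

P(30 < X < 66) ≈ 0.9710


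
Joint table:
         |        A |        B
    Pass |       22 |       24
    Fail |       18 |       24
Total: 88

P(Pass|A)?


P(Pass|A) = 22/(22+18) = 22/40 = 11/20

P = 11/20 ≈ 55.00%


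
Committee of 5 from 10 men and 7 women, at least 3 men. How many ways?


Count by #men:
  3M,2W: C(10,3)×C(7,2)=2520
  4M,1W: C(10,4)×C(7,1)=1470
  5M,0W: C(10,5)×C(7,0)=252
Total = 4242

4242


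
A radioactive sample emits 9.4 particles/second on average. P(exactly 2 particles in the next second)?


Poisson(λ=9.4): P(X=2) = e^(-λ)×λ^k/k!
= e^(-9.4) × 9.4^2 / 2!
≈ 8.272406556e-05 × 88.36 / 2 ≈ 0.003655

P(X=2) ≈ 0.003655 ≈ 0.37%


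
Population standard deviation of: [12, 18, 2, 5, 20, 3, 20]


Mean = 80/7
  (12-80/7)²=16/49
  (18-80/7)²=2116/49
  (2-80/7)²=4356/49
  (5-80/7)²=2025/49
  (20-80/7)²=3600/49
  (3-80/7)²=3481/49
  (20-80/7)²=3600/49
Σ(x-μ)² = 2742/7
σ² = (2742/7)/7 = 2742/49

σ = √(2742/49) ≈ 7.4806


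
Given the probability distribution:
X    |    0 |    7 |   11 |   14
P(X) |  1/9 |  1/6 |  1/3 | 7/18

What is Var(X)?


E[X] = 185/18
E[X²] = 2245/18
Var(X) = E[X²] - (E[X])² = 2245/18 - 34225/324 = 6185/324

Var(X) = 6185/324 ≈ 19.0895


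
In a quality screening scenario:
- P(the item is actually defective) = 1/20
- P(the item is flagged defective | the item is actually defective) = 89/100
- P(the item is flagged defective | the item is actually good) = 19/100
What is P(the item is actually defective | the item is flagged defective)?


Using Bayes' theorem:
P(A|B) = P(B|A)·P(A) / P(B)

P(the item is flagged defective) = 89/100 × 1/20 + 19/100 × 19/20
= 89/2000 + 361/2000 = 9/40

P(the item is actually defective|the item is flagged defective) = (89/2000) / (9/40) = 89/450

P(the item is actually defective|the item is flagged defective) = 89/450 ≈ 19.78%


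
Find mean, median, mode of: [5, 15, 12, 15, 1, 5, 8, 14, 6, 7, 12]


Sorted: [1, 5, 5, 6, 7, 8, 12, 12, 14, 15, 15]
Mean = 100/11
Median = 8
Freq: {5: 2, 15: 2, 12: 2, 1: 1, 8: 1, 14: 1, 6: 1, 7: 1}
Mode: [5, 12, 15]

Mean=100/11, Median=8, Mode=[5, 12, 15]


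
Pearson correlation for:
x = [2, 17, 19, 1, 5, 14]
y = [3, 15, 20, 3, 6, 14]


n=6, Σx=58, Σy=61, Σxy=870, Σx²=876, Σy²=875
r = (6×870 - 58×61)/√((6×876 - 58²)(6×875 - 61²))
= 1682/√(1892×1529) = 1682/√2892868 ≈ 1682/1700.8433 ≈ 0.9889

r ≈ 0.9889


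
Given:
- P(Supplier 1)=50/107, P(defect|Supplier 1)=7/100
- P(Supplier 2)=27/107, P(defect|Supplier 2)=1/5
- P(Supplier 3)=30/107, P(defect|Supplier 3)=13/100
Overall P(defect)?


P(B) = Σ P(B|Aᵢ)×P(Aᵢ)
  7/100×50/107 = 7/214
  1/5×27/107 = 27/535
  13/100×30/107 = 39/1070
Sum = 64/535

P(defect) = 64/535 ≈ 11.96%


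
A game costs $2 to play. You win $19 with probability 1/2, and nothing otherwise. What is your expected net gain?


E[gain] = (19-2)×1/2 + (-2)×1/2
= 17/2 - 1 = 15/2

Expected net gain = $15/2 ≈ $7.50


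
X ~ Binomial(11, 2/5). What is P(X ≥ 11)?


P(X ≥ 11) = Σ P(X=i) for i=11..11
P(X=11) = 2048/48828125
Sum = 2048/48828125

P(X ≥ 11) = 2048/48828125 ≈ 0.00%


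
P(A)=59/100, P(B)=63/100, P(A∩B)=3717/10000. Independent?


P(A)×P(B) = 3717/10000
P(A∩B) = 3717/10000
Equal ✓ → Independent

Yes, independent


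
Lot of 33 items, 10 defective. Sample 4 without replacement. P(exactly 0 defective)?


Hypergeometric: C(10,0)×C(23,4)/C(33,4)
= 1×8855/40920 = 161/744

P(X=0) = 161/744 ≈ 21.64%


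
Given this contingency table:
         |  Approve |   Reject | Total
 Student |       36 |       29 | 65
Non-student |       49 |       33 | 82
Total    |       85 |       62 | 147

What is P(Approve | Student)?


P(Approve | Student) = 36/(36+29) = 36/65

P(Approve|Student) = 36/65 ≈ 55.38%


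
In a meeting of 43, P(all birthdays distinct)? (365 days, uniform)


P(all different) = Π(365-i)/365 for i=0..42
= (365/365)×(364/365)×...×(323/365)
= 0.076077

P ≈ 0.0761 ≈ 7.61%


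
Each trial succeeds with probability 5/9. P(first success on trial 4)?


Geometric: P(X=4) = (1-p)^(k-1)×p = (4/9)^3×5/9 = 320/6561

P(X=4) = 320/6561 ≈ 4.88%


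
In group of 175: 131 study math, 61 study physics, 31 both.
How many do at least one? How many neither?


|A∪B| = 131+61-31 = 161
Neither = 175-161 = 14

At least one: 161; Neither: 14


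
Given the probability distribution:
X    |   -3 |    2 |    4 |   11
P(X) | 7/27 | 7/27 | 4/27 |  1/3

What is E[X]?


E[X] = Σ x·P(X=x)
= (-3)×(7/27) + (2)×(7/27) + (4)×(4/27) + (11)×(1/3)
= 4

E[X] = 4


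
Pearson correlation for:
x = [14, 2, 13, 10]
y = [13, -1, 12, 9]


n=4, Σx=39, Σy=33, Σxy=426, Σx²=469, Σy²=395
r = (4×426 - 39×33)/√((4×469 - 39²)(4×395 - 33²))
= 417/√(355×491) = 417/√174305 ≈ 417/417.4985 ≈ 0.9988

r ≈ 0.9988


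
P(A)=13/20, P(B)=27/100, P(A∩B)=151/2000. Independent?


P(A)×P(B) = 351/2000
P(A∩B) = 151/2000
Not equal → NOT independent

No, not independent


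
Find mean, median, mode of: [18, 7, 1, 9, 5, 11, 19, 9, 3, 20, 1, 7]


Sorted: [1, 1, 3, 5, 7, 7, 9, 9, 11, 18, 19, 20]
Mean = 110/12 = 55/6
Median = 8
Freq: {18: 1, 7: 2, 1: 2, 9: 2, 5: 1, 11: 1, 19: 1, 3: 1, 20: 1}
Mode: [1, 7, 9]

Mean=55/6, Median=8, Mode=[1, 7, 9]


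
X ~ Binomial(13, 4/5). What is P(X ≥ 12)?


P(X ≥ 12) = Σ P(X=i) for i=12..13
P(X=12) = 218103808/1220703125
P(X=13) = 67108864/1220703125
Sum = 285212672/1220703125

P(X ≥ 12) = 285212672/1220703125 ≈ 23.36%


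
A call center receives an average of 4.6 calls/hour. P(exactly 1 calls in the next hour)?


Poisson(λ=4.6): P(X=1) = e^(-λ)×λ^k/k!
= e^(-4.6) × 4.6^1 / 1!
≈ 0.01005183574 × 4.6 / 1 ≈ 0.046238

P(X=1) ≈ 0.046238 ≈ 4.62%


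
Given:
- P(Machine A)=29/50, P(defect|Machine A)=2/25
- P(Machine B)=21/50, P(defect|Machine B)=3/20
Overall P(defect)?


P(B) = Σ P(B|Aᵢ)×P(Aᵢ)
  2/25×29/50 = 29/625
  3/20×21/50 = 63/1000
Sum = 547/5000

P(defect) = 547/5000 ≈ 10.94%


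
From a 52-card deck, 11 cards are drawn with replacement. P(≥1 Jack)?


P(not a Jack) = 48/52 = 12/13
P(none in 11 draws) = (12/13)^11 = 743008370688/1792160394037
P(≥1 Jack) = 1 - 743008370688/1792160394037 = 1049152023349/1792160394037

P = 1049152023349/1792160394037 ≈ 58.54%


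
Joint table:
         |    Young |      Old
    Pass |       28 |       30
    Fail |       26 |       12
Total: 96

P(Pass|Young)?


P(Pass|Young) = 28/(28+26) = 28/54 = 14/27

P = 14/27 ≈ 51.85%


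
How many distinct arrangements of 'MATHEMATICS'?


Letters: 11, freq: {'M': 2, 'A': 2, 'T': 2, 'H': 1, 'E': 1, 'I': 1, 'C': 1, 'S': 1}
11!/(2!×2!×2!×1!×1!×1!×1!×1!) = 39916800/8 = 4989600

4989600


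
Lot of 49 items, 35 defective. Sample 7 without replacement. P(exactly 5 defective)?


Hypergeometric: C(35,5)×C(14,2)/C(49,7)
= 324632×91/85900584 = 47957/139449

P(X=5) = 47957/139449 ≈ 34.39%


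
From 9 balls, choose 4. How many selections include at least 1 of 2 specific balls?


Complement: C(9,4) - C(7,4) = 126 - 35 = 91

91


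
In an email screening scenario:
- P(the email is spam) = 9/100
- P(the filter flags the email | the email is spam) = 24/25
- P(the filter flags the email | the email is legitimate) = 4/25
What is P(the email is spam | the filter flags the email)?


Using Bayes' theorem:
P(A|B) = P(B|A)·P(A) / P(B)

P(the filter flags the email) = 24/25 × 9/100 + 4/25 × 91/100
= 54/625 + 91/625 = 29/125

P(the email is spam|the filter flags the email) = (54/625) / (29/125) = 54/145

P(the email is spam|the filter flags the email) = 54/145 ≈ 37.24%


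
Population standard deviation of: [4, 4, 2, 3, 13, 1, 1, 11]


Mean = 39/8
  (4-39/8)²=49/64
  (4-39/8)²=49/64
  (2-39/8)²=529/64
  (3-39/8)²=225/64
  (13-39/8)²=4225/64
  (1-39/8)²=961/64
  (1-39/8)²=961/64
  (11-39/8)²=2401/64
Σ(x-μ)² = 1175/8
σ² = (1175/8)/8 = 1175/64

σ = √(1175/64) ≈ 4.2848


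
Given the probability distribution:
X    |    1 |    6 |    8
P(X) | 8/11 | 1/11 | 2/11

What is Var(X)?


E[X] = 30/11
E[X²] = 172/11
Var(X) = E[X²] - (E[X])² = 172/11 - 900/121 = 992/121

Var(X) = 992/121 ≈ 8.1983


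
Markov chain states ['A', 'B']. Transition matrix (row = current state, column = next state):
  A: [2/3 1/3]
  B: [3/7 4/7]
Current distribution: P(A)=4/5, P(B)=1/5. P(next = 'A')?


P(next=A) = Σᵢ P(now=i)×P(i→A)
= 4/5×2/3 + 1/5×3/7
= 8/15 + 3/35 = 13/21

P = 13/21 ≈ 0.6190


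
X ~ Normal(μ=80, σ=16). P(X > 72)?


z = (72-80)/16 = -0.5
P(X > 72) = 1 - P(Z ≤ -0.5) = 1 - 0.3085 = 0.6915

P(X > 72) ≈ 0.6915


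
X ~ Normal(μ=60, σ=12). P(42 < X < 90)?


z₁=(42-60)/12=-1.5, z₂=(90-60)/12=2.5
P = Φ(2.5) - Φ(-1.5) = 0.993790 - 0.066807 = 0.926983 ≈ 0.9270

P(42 < X < 90) ≈ 0.9270


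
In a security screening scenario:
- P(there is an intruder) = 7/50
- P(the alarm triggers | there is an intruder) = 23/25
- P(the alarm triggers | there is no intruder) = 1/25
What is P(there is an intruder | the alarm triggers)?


Using Bayes' theorem:
P(A|B) = P(B|A)·P(A) / P(B)

P(the alarm triggers) = 23/25 × 7/50 + 1/25 × 43/50
= 161/1250 + 43/1250 = 102/625

P(there is an intruder|the alarm triggers) = (161/1250) / (102/625) = 161/204

P(there is an intruder|the alarm triggers) = 161/204 ≈ 78.92%


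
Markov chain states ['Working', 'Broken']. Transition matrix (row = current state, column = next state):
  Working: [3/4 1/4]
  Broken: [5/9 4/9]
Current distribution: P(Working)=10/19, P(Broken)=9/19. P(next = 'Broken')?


P(next=Broken) = Σᵢ P(now=i)×P(i→Broken)
= 10/19×1/4 + 9/19×4/9
= 5/38 + 4/19 = 13/38

P = 13/38 ≈ 0.3421


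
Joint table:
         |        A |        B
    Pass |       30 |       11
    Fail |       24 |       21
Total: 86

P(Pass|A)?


P(Pass|A) = 30/(30+24) = 30/54 = 5/9

P = 5/9 ≈ 55.56%


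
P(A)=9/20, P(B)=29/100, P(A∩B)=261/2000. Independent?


P(A)×P(B) = 261/2000
P(A∩B) = 261/2000
Equal ✓ → Independent

Yes, independent


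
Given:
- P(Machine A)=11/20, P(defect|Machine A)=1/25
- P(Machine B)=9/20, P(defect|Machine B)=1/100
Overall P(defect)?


P(B) = Σ P(B|Aᵢ)×P(Aᵢ)
  1/25×11/20 = 11/500
  1/100×9/20 = 9/2000
Sum = 53/2000

P(defect) = 53/2000 ≈ 2.65%


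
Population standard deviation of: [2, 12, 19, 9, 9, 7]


Mean = 58/6 = 29/3
  (2-29/3)²=529/9
  (12-29/3)²=49/9
  (19-29/3)²=784/9
  (9-29/3)²=4/9
  (9-29/3)²=4/9
  (7-29/3)²=64/9
Σ(x-μ)² = 478/3
σ² = (478/3)/6 = 239/9

σ = √(239/9) ≈ 5.1532


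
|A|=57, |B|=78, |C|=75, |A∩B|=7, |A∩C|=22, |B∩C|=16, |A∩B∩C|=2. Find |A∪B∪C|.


|A∪B∪C| = 57+78+75-7-22-16+2 = 167

|A∪B∪C| = 167


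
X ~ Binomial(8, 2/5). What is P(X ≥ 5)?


P(X ≥ 5) = Σ P(X=i) for i=5..8
P(X=5) = 48384/390625
P(X=6) = 16128/390625
P(X=7) = 3072/390625
P(X=8) = 256/390625
Sum = 13568/78125

P(X ≥ 5) = 13568/78125 ≈ 17.37%


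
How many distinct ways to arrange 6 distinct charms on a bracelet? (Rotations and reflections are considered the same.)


Free circular arrangements: rotations and reflections both identified.
(n-1)!/2 = 5!/2 = 120/2 = 60

60


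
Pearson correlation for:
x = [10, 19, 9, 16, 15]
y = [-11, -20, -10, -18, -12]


n=5, Σx=69, Σy=-71, Σxy=-1048, Σx²=1023, Σy²=1089
r = (5×(-1048) - 69×(-71))/√((5×1023 - 69²)(5×1089 - (-71)²))
= -341/√(354×404) = -341/√143016 ≈ -341/378.1746 ≈ -0.9017

r ≈ -0.9017


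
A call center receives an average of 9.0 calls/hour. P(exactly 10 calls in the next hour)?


Poisson(λ=9.0): P(X=10) = e^(-λ)×λ^k/k!
= e^(-9.0) × 9.0^10 / 10!
≈ 0.0001234098041 × 3486784401 / 3628800 ≈ 0.118580

P(X=10) ≈ 0.118580 ≈ 11.86%


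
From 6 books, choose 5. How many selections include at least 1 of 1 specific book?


Complement: C(6,5) - C(5,5) = 6 - 1 = 5

5


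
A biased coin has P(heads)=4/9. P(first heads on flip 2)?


Geometric: P(X=2) = (1-p)^(k-1)×p = (5/9)^1×4/9 = 20/81

P(X=2) = 20/81 ≈ 24.69%


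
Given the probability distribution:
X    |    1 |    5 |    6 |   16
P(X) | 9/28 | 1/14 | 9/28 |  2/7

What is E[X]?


E[X] = Σ x·P(X=x)
= (1)×(9/28) + (5)×(1/14) + (6)×(9/28) + (16)×(2/7)
= 201/28

E[X] = 201/28


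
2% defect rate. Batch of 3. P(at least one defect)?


P(all good) = (49/50)^3 = 117649/125000
P(≥1 defect) = 7351/125000

P = 7351/125000 ≈ 5.88%


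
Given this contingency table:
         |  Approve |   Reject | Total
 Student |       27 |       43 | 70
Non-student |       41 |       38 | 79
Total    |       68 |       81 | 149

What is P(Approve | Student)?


P(Approve | Student) = 27/(27+43) = 27/70

P(Approve|Student) = 27/70 ≈ 38.57%


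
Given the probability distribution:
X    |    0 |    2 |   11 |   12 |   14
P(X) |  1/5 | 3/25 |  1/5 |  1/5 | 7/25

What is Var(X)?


E[X] = 219/25
E[X²] = 2709/25
Var(X) = E[X²] - (E[X])² = 2709/25 - 47961/625 = 19764/625

Var(X) = 19764/625 ≈ 31.6224


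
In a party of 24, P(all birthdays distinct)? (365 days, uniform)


P(all different) = Π(365-i)/365 for i=0..23
= (365/365)×(364/365)×...×(342/365)
= 0.461656

P ≈ 0.4617 ≈ 46.17%


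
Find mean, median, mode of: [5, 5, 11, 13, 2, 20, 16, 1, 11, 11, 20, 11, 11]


Sorted: [1, 2, 5, 5, 11, 11, 11, 11, 11, 13, 16, 20, 20]
Mean = 137/13
Median = 11
Freq: {5: 2, 11: 5, 13: 1, 2: 1, 20: 2, 16: 1, 1: 1}
Mode: [11]

Mean=137/13, Median=11, Mode=11


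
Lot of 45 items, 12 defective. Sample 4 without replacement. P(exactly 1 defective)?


Hypergeometric: C(12,1)×C(33,3)/C(45,4)
= 12×5456/148995 = 1984/4515

P(X=1) = 1984/4515 ≈ 43.94%


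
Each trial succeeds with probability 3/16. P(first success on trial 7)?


Geometric: P(X=7) = (1-p)^(k-1)×p = (13/16)^6×3/16 = 14480427/268435456

P(X=7) = 14480427/268435456 ≈ 5.39%


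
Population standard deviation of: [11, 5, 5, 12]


Mean = 33/4
  (11-33/4)²=121/16
  (5-33/4)²=169/16
  (5-33/4)²=169/16
  (12-33/4)²=225/16
Σ(x-μ)² = 171/4
σ² = (171/4)/4 = 171/16

σ = √(171/16) ≈ 3.2692


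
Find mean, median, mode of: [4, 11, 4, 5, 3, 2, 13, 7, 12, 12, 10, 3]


Sorted: [2, 3, 3, 4, 4, 5, 7, 10, 11, 12, 12, 13]
Mean = 86/12 = 43/6
Median = 6
Freq: {4: 2, 11: 1, 5: 1, 3: 2, 2: 1, 13: 1, 7: 1, 12: 2, 10: 1}
Mode: [3, 4, 12]

Mean=43/6, Median=6, Mode=[3, 4, 12]


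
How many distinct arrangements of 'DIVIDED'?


Letters: 7, freq: {'D': 3, 'I': 2, 'V': 1, 'E': 1}
7!/(3!×2!×1!×1!) = 5040/12 = 420

420


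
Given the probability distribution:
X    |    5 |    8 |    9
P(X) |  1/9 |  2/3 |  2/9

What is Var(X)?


E[X] = 71/9
E[X²] = 571/9
Var(X) = E[X²] - (E[X])² = 571/9 - 5041/81 = 98/81

Var(X) = 98/81 ≈ 1.2099


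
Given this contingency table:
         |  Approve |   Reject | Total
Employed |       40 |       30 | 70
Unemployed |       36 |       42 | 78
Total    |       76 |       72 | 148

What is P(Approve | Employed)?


P(Approve | Employed) = 40/(40+30) = 40/70 = 4/7

P(Approve|Employed) = 4/7 ≈ 57.14%


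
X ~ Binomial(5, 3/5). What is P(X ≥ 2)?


P(X ≥ 2) = Σ P(X=i) for i=2..5
P(X=2) = 144/625
P(X=3) = 216/625
P(X=4) = 162/625
P(X=5) = 243/3125
Sum = 2853/3125

P(X ≥ 2) = 2853/3125 ≈ 91.30%


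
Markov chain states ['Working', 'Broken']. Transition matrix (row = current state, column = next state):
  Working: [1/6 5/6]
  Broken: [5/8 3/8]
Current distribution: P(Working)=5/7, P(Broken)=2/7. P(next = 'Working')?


P(next=Working) = Σᵢ P(now=i)×P(i→Working)
= 5/7×1/6 + 2/7×5/8
= 5/42 + 5/28 = 25/84

P = 25/84 ≈ 0.2976


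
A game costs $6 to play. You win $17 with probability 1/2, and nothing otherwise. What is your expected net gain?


E[gain] = (17-6)×1/2 + (-6)×1/2
= 11/2 - 3 = 5/2

Expected net gain = $5/2 ≈ $2.50


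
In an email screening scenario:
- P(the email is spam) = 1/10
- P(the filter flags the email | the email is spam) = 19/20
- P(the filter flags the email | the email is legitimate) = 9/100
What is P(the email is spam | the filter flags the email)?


Using Bayes' theorem:
P(A|B) = P(B|A)·P(A) / P(B)

P(the filter flags the email) = 19/20 × 1/10 + 9/100 × 9/10
= 19/200 + 81/1000 = 22/125

P(the email is spam|the filter flags the email) = (19/200) / (22/125) = 95/176

P(the email is spam|the filter flags the email) = 95/176 ≈ 53.98%


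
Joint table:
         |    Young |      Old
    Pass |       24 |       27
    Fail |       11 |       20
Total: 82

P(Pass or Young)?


P(Pass∨Young) = P(Pass) + P(Young) - P(Pass∧Young)
= (51 + 35 - 24)/82 = 62/82 = 31/41

P = 31/41 ≈ 75.61%


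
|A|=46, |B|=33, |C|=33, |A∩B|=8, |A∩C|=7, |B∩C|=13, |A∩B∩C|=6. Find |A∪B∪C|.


|A∪B∪C| = 46+33+33-8-7-13+6 = 90

|A∪B∪C| = 90


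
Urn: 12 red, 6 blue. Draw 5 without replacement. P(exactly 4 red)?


Hypergeometric: C(12,4)×C(6,1)/C(18,5)
= 495×6/8568 = 165/476

P(X=4) = 165/476 ≈ 34.66%


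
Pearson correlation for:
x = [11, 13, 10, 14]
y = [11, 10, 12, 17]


n=4, Σx=48, Σy=50, Σxy=609, Σx²=586, Σy²=654
r = (4×609 - 48×50)/√((4×586 - 48²)(4×654 - 50²))
= 36/√(40×116) = 36/√4640 ≈ 36/68.1175 ≈ 0.5285

r ≈ 0.5285


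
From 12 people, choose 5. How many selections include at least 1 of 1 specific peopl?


Complement: C(12,5) - C(11,5) = 792 - 462 = 330

330


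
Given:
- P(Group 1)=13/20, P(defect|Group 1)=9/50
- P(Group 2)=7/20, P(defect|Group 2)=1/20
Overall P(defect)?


P(B) = Σ P(B|Aᵢ)×P(Aᵢ)
  9/50×13/20 = 117/1000
  1/20×7/20 = 7/400
Sum = 269/2000

P(defect) = 269/2000 ≈ 13.45%


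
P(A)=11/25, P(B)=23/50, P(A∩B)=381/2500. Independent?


P(A)×P(B) = 253/1250
P(A∩B) = 381/2500
Not equal → NOT independent

No, not independent


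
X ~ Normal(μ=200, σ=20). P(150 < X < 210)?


z₁=(150-200)/20=-2.5, z₂=(210-200)/20=0.5
P = Φ(0.5) - Φ(-2.5) = 0.691462 - 0.006210 = 0.685252 ≈ 0.6853

P(150 < X < 210) ≈ 0.6853


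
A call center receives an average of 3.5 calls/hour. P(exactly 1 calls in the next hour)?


Poisson(λ=3.5): P(X=1) = e^(-λ)×λ^k/k!
= e^(-3.5) × 3.5^1 / 1!
≈ 0.03019738342 × 3.5 / 1 ≈ 0.105691

P(X=1) ≈ 0.105691 ≈ 10.57%


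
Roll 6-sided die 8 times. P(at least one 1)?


P(no 1)^8 = (5/6)^8 = 390625/1679616
P(≥1) = 1 - 390625/1679616 = 1288991/1679616

P = 1288991/1679616 ≈ 76.74%


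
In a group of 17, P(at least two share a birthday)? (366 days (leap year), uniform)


P(all different) = Π(366-i)/366 for i=0..16
= 0.685712
P(match) = 1 - 0.685712 = 0.314288

P ≈ 0.3143 ≈ 31.43%


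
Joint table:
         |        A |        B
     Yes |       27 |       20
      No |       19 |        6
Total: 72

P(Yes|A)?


P(Yes|A) = 27/(27+19) = 27/46

P = 27/46 ≈ 58.70%


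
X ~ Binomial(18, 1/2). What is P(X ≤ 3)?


P(X ≤ 3) = Σ P(X=i) for i=0..3
P(X=0) = 1/262144
P(X=1) = 9/131072
P(X=2) = 153/262144
P(X=3) = 51/16384
Sum = 247/65536

P(X ≤ 3) = 247/65536 ≈ 0.38%


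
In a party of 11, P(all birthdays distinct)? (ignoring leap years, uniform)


P(all different) = Π(365-i)/365 for i=0..10
= (365/365)×(364/365)×...×(355/365)
= 0.858859

P ≈ 0.8589 ≈ 85.89%


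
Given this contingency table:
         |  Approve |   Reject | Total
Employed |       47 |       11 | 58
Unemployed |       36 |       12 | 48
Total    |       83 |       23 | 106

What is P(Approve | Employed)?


P(Approve | Employed) = 47/(47+11) = 47/58

P(Approve|Employed) = 47/58 ≈ 81.03%


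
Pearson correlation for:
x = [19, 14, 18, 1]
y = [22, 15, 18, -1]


n=4, Σx=52, Σy=54, Σxy=951, Σx²=882, Σy²=1034
r = (4×951 - 52×54)/√((4×882 - 52²)(4×1034 - 54²))
= 996/√(824×1220) = 996/√1005280 ≈ 996/1002.6365 ≈ 0.9934

r ≈ 0.9934


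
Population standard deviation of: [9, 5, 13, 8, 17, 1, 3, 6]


Mean = 62/8 = 31/4
  (9-31/4)²=25/16
  (5-31/4)²=121/16
  (13-31/4)²=441/16
  (8-31/4)²=1/16
  (17-31/4)²=1369/16
  (1-31/4)²=729/16
  (3-31/4)²=361/16
  (6-31/4)²=49/16
Σ(x-μ)² = 387/2
σ² = (387/2)/8 = 387/16

σ = √(387/16) ≈ 4.9181


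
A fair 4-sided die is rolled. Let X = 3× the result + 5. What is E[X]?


E[die] = (1+4)/2 = 5/2
E[X] = 3×5/2 + 5 = 25/2

E[X] = 25/2


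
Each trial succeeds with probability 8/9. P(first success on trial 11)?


Geometric: P(X=11) = (1-p)^(k-1)×p = (1/9)^10×8/9 = 8/31381059609

P(X=11) = 8/31381059609 ≈ 0.00%


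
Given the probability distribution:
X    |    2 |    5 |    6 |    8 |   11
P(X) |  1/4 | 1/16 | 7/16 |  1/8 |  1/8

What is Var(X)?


E[X] = 93/16
E[X²] = 663/16
Var(X) = E[X²] - (E[X])² = 663/16 - 8649/256 = 1959/256

Var(X) = 1959/256 ≈ 7.6523


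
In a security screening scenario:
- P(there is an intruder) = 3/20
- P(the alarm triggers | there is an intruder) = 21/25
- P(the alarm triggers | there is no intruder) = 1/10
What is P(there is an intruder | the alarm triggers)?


Using Bayes' theorem:
P(A|B) = P(B|A)·P(A) / P(B)

P(the alarm triggers) = 21/25 × 3/20 + 1/10 × 17/20
= 63/500 + 17/200 = 211/1000

P(there is an intruder|the alarm triggers) = (63/500) / (211/1000) = 126/211

P(there is an intruder|the alarm triggers) = 126/211 ≈ 59.72%


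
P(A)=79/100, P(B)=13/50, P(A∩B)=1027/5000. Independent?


P(A)×P(B) = 1027/5000
P(A∩B) = 1027/5000
Equal ✓ → Independent

Yes, independent


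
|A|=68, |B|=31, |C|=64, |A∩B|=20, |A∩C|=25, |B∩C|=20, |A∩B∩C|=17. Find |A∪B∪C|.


|A∪B∪C| = 68+31+64-20-25-20+17 = 115

|A∪B∪C| = 115


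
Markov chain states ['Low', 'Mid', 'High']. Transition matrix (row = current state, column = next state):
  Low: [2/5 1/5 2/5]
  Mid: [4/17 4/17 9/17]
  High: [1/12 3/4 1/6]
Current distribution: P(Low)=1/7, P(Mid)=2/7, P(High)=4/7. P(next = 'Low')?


P(next=Low) = Σᵢ P(now=i)×P(i→Low)
= 1/7×2/5 + 2/7×4/17 + 4/7×1/12
= 2/35 + 8/119 + 1/21 = 307/1785

P = 307/1785 ≈ 0.1720


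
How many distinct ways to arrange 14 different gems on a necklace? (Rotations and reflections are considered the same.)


Free circular arrangements: rotations and reflections both identified.
(n-1)!/2 = 13!/2 = 6227020800/2 = 3113510400

3113510400


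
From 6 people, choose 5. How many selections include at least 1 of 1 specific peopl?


Complement: C(6,5) - C(5,5) = 6 - 1 = 5

5


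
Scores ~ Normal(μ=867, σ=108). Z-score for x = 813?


z = (x - μ)/σ = (813 - 867)/108 = -0.5

z = -0.5


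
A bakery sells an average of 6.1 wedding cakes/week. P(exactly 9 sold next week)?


Poisson(λ=6.1): P(X=9) = e^(-λ)×λ^k/k!
= e^(-6.1) × 6.1^9 / 9!
≈ 0.002242867719 × 11694146.0928 / 362880 ≈ 0.072279

P(X=9) ≈ 0.072279 ≈ 7.23%


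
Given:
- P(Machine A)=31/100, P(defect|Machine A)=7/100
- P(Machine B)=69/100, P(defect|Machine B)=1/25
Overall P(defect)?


P(B) = Σ P(B|Aᵢ)×P(Aᵢ)
  7/100×31/100 = 217/10000
  1/25×69/100 = 69/2500
Sum = 493/10000

P(defect) = 493/10000 ≈ 4.93%


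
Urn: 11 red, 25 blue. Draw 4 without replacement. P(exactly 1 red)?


Hypergeometric: C(11,1)×C(25,3)/C(36,4)
= 11×2300/58905 = 460/1071

P(X=1) = 460/1071 ≈ 42.95%


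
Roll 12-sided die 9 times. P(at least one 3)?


P(no 3)^9 = (11/12)^9 = 2357947691/5159780352
P(≥1) = 1 - 2357947691/5159780352 = 2801832661/5159780352

P = 2801832661/5159780352 ≈ 54.30%


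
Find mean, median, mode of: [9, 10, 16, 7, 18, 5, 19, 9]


Sorted: [5, 7, 9, 9, 10, 16, 18, 19]
Mean = 93/8
Median = 19/2
Freq: {9: 2, 10: 1, 16: 1, 7: 1, 18: 1, 5: 1, 19: 1}
Mode: [9]

Mean=93/8, Median=19/2, Mode=9


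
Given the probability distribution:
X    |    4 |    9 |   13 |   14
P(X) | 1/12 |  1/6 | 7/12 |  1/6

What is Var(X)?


E[X] = 47/4
E[X²] = 1753/12
Var(X) = E[X²] - (E[X])² = 1753/12 - 2209/16 = 385/48

Var(X) = 385/48 ≈ 8.0208


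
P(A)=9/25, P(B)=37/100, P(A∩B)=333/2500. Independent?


P(A)×P(B) = 333/2500
P(A∩B) = 333/2500
Equal ✓ → Independent

Yes, independent


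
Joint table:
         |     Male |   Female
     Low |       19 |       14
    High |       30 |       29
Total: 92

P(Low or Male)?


P(Low∨Male) = P(Low) + P(Male) - P(Low∧Male)
= (33 + 49 - 19)/92 = 63/92

P = 63/92 ≈ 68.48%


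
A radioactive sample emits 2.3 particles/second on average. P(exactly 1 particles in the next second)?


Poisson(λ=2.3): P(X=1) = e^(-λ)×λ^k/k!
= e^(-2.3) × 2.3^1 / 1!
≈ 0.1002588437 × 2.3 / 1 ≈ 0.230595

P(X=1) ≈ 0.230595 ≈ 23.06%


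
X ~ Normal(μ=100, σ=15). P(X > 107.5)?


z = (107.5-100)/15 = 0.5
P(X > 107.5) = 1 - P(Z ≤ 0.5) = 1 - 0.6915 = 0.3085

P(X > 107.5) ≈ 0.3085


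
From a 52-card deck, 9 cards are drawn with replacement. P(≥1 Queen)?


P(not a Queen) = 48/52 = 12/13
P(none in 9 draws) = (12/13)^9 = 5159780352/10604499373
P(≥1 Queen) = 1 - 5159780352/10604499373 = 5444719021/10604499373

P = 5444719021/10604499373 ≈ 51.34%


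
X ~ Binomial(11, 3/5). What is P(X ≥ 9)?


P(X ≥ 9) = Σ P(X=i) for i=9..11
P(X=9) = 866052/9765625
P(X=10) = 1299078/48828125
P(X=11) = 177147/48828125
Sum = 1161297/9765625

P(X ≥ 9) = 1161297/9765625 ≈ 11.89%


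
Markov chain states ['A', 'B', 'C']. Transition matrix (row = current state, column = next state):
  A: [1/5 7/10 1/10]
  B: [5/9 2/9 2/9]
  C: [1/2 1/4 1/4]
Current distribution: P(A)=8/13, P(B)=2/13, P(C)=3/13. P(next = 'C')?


P(next=C) = Σᵢ P(now=i)×P(i→C)
= 8/13×1/10 + 2/13×2/9 + 3/13×1/4
= 4/65 + 4/117 + 3/52 = 359/2340

P = 359/2340 ≈ 0.1534


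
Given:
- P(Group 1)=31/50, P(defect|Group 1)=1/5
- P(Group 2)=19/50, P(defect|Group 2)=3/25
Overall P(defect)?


P(B) = Σ P(B|Aᵢ)×P(Aᵢ)
  1/5×31/50 = 31/250
  3/25×19/50 = 57/1250
Sum = 106/625

P(defect) = 106/625 ≈ 16.96%


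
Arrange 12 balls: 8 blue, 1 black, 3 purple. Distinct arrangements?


12!/(8!×1!×3!) = 1980

1980


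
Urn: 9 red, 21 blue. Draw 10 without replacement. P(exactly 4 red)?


Hypergeometric: C(9,4)×C(21,6)/C(30,10)
= 126×54264/30045015 = 108528/476905

P(X=4) = 108528/476905 ≈ 22.76%


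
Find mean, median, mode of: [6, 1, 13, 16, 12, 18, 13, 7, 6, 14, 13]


Sorted: [1, 6, 6, 7, 12, 13, 13, 13, 14, 16, 18]
Mean = 119/11
Median = 13
Freq: {6: 2, 1: 1, 13: 3, 16: 1, 12: 1, 18: 1, 7: 1, 14: 1}
Mode: [13]

Mean=119/11, Median=13, Mode=13


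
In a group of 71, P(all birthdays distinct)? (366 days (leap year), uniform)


P(all different) = Π(366-i)/366 for i=0..70
= (366/366)×(365/366)×...×(296/366)
= 0.000694

P ≈ 0.0007 ≈ 0.07%


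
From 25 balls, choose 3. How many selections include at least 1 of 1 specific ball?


Complement: C(25,3) - C(24,3) = 2300 - 2024 = 276

276


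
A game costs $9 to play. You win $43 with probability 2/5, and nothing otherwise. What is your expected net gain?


E[gain] = (43-9)×2/5 + (-9)×3/5
= 68/5 - 27/5 = 41/5

Expected net gain = $41/5 ≈ $8.20


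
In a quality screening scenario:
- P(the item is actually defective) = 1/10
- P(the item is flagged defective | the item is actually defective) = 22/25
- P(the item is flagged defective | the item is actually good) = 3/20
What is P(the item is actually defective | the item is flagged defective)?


Using Bayes' theorem:
P(A|B) = P(B|A)·P(A) / P(B)

P(the item is flagged defective) = 22/25 × 1/10 + 3/20 × 9/10
= 11/125 + 27/200 = 223/1000

P(the item is actually defective|the item is flagged defective) = (11/125) / (223/1000) = 88/223

P(the item is actually defective|the item is flagged defective) = 88/223 ≈ 39.46%


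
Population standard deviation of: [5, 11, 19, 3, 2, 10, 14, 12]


Mean = 76/8 = 19/2
  (5-19/2)²=81/4
  (11-19/2)²=9/4
  (19-19/2)²=361/4
  (3-19/2)²=169/4
  (2-19/2)²=225/4
  (10-19/2)²=1/4
  (14-19/2)²=81/4
  (12-19/2)²=25/4
Σ(x-μ)² = 238
σ² = 238/8 = 119/4

σ = √(119/4) ≈ 5.4544


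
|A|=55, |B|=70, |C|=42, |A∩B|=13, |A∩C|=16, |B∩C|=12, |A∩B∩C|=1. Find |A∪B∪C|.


|A∪B∪C| = 55+70+42-13-16-12+1 = 127

|A∪B∪C| = 127


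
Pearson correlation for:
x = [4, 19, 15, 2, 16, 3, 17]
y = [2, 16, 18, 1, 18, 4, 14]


n=7, Σx=76, Σy=73, Σxy=1122, Σx²=1160, Σy²=1121
r = (7×1122 - 76×73)/√((7×1160 - 76²)(7×1121 - 73²))
= 2306/√(2344×2518) = 2306/√5902192 ≈ 2306/2429.4427 ≈ 0.9492

r ≈ 0.9492


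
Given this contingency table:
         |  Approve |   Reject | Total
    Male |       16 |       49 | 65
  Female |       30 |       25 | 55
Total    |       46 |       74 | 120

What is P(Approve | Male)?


P(Approve | Male) = 16/(16+49) = 16/65

P(Approve|Male) = 16/65 ≈ 24.62%


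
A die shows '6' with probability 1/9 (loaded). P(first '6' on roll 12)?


Geometric: P(X=12) = (1-p)^(k-1)×p = (8/9)^11×1/9 = 8589934592/282429536481

P(X=12) = 8589934592/282429536481 ≈ 3.04%


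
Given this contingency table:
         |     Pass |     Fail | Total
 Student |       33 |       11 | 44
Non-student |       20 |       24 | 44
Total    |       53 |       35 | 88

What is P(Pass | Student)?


P(Pass | Student) = 33/(33+11) = 33/44 = 3/4

P(Pass|Student) = 3/4 ≈ 75.00%


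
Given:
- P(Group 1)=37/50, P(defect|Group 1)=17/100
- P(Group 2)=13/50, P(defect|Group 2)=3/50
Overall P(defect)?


P(B) = Σ P(B|Aᵢ)×P(Aᵢ)
  17/100×37/50 = 629/5000
  3/50×13/50 = 39/2500
Sum = 707/5000

P(defect) = 707/5000 ≈ 14.14%


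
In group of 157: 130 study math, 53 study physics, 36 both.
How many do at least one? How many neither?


|A∪B| = 130+53-36 = 147
Neither = 157-147 = 10

At least one: 147; Neither: 10


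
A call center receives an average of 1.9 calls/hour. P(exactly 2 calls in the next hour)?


Poisson(λ=1.9): P(X=2) = e^(-λ)×λ^k/k!
= e^(-1.9) × 1.9^2 / 2!
≈ 0.1495686192 × 3.61 / 2 ≈ 0.269971

P(X=2) ≈ 0.269971 ≈ 27.00%


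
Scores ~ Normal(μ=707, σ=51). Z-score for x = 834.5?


z = (x - μ)/σ = (834.5 - 707)/51 = 2.5

z = 2.5


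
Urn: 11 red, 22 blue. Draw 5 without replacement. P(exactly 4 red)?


Hypergeometric: C(11,4)×C(22,1)/C(33,5)
= 330×22/237336 = 55/1798

P(X=4) = 55/1798 ≈ 3.06%


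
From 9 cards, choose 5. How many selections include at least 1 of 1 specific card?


Complement: C(9,5) - C(8,5) = 126 - 56 = 70

70


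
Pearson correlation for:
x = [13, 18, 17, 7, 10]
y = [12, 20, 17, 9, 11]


n=5, Σx=65, Σy=69, Σxy=978, Σx²=931, Σy²=1035
r = (5×978 - 65×69)/√((5×931 - 65²)(5×1035 - 69²))
= 405/√(430×414) = 405/√178020 ≈ 405/421.9242 ≈ 0.9599

r ≈ 0.9599


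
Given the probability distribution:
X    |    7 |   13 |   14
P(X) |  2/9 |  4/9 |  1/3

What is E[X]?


E[X] = Σ x·P(X=x)
= (7)×(2/9) + (13)×(4/9) + (14)×(1/3)
= 12

E[X] = 12


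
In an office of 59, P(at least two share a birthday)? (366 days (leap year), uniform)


P(all different) = Π(366-i)/366 for i=0..58
= 0.007112
P(match) = 1 - 0.007112 = 0.992888

P ≈ 0.9929 ≈ 99.29%


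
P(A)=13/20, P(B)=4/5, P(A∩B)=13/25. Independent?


P(A)×P(B) = 13/25
P(A∩B) = 13/25
Equal ✓ → Independent

Yes, independent


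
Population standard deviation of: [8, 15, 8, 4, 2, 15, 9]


Mean = 61/7
  (8-61/7)²=25/49
  (15-61/7)²=1936/49
  (8-61/7)²=25/49
  (4-61/7)²=1089/49
  (2-61/7)²=2209/49
  (15-61/7)²=1936/49
  (9-61/7)²=4/49
Σ(x-μ)² = 1032/7
σ² = (1032/7)/7 = 1032/49

σ = √(1032/49) ≈ 4.5893


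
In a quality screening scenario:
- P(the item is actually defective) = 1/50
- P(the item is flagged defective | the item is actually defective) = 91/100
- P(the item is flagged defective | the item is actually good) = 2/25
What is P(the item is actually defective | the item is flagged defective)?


Using Bayes' theorem:
P(A|B) = P(B|A)·P(A) / P(B)

P(the item is flagged defective) = 91/100 × 1/50 + 2/25 × 49/50
= 91/5000 + 49/625 = 483/5000

P(the item is actually defective|the item is flagged defective) = (91/5000) / (483/5000) = 13/69

P(the item is actually defective|the item is flagged defective) = 13/69 ≈ 18.84%


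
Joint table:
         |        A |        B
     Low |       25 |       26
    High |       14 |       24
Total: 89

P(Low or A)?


P(Low∨A) = P(Low) + P(A) - P(Low∧A)
= (51 + 39 - 25)/89 = 65/89

P = 65/89 ≈ 73.03%


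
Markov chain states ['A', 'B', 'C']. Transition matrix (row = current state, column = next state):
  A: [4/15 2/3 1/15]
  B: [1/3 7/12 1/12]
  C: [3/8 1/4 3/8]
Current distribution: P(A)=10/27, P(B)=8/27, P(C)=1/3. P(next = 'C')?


P(next=C) = Σᵢ P(now=i)×P(i→C)
= 10/27×1/15 + 8/27×1/12 + 1/3×3/8
= 2/81 + 2/81 + 1/8 = 113/648

P = 113/648 ≈ 0.1744
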